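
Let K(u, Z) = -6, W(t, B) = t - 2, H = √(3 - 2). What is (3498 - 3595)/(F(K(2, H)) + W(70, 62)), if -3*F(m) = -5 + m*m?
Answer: -291/173 ≈ -1.6821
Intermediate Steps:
H = 1 (H = √1 = 1)
W(t, B) = -2 + t
F(m) = 5/3 - m²/3 (F(m) = -(-5 + m*m)/3 = -(-5 + m²)/3 = 5/3 - m²/3)
(3498 - 3595)/(F(K(2, H)) + W(70, 62)) = (3498 - 3595)/((5/3 - ⅓*(-6)²) + (-2 + 70)) = -97/((5/3 - ⅓*36) + 68) = -97/((5/3 - 12) + 68) = -97/(-31/3 + 68) = -97/173/3 = -97*3/173 = -291/173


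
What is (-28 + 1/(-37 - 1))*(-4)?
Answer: 2130/19 ≈ 112.11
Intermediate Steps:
(-28 + 1/(-37 - 1))*(-4) = (-28 + 1/(-38))*(-4) = (-28 - 1/38)*(-4) = -1065/38*(-4) = 2130/19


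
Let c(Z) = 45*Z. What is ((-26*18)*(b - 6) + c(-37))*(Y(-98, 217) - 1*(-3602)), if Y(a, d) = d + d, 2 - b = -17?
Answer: -31274964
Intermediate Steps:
b = 19 (b = 2 - 1*(-17) = 2 + 17 = 19)
Y(a, d) = 2*d
((-26*18)*(b - 6) + c(-37))*(Y(-98, 217) - 1*(-3602)) = ((-26*18)*(19 - 6) + 45*(-37))*(2*217 - 1*(-3602)) = (-468*13 - 1665)*(434 + 3602) = (-6084 - 1665)*4036 = -7749*4036 = -31274964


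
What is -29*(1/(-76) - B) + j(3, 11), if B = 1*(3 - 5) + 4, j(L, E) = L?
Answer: 4665/76 ≈ 61.382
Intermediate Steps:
B = 2 (B = 1*(-2) + 4 = -2 + 4 = 2)
-29*(1/(-76) - B) + j(3, 11) = -29*(1/(-76) - 1*2) + 3 = -29*(-1/76 - 2) + 3 = -29*(-153/76) + 3 = 4437/76 + 3 = 4665/76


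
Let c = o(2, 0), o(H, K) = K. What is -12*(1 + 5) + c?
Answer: -72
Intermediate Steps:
c = 0
-12*(1 + 5) + c = -12*(1 + 5) + 0 = -12*6 + 0 = -72 + 0 = -72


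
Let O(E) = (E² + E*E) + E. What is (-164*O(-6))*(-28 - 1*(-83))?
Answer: -595320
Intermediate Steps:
O(E) = E + 2*E² (O(E) = (E² + E²) + E = 2*E² + E = E + 2*E²)
(-164*O(-6))*(-28 - 1*(-83)) = (-(-984)*(1 + 2*(-6)))*(-28 - 1*(-83)) = (-(-984)*(1 - 12))*(-28 + 83) = -(-984)*(-11)*55 = -164*66*55 = -10824*55 = -595320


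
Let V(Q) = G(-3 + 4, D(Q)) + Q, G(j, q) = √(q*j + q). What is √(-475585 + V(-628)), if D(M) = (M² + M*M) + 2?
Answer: √(-476213 + 2*√394385) ≈ 689.17*I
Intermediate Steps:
D(M) = 2 + 2*M² (D(M) = (M² + M²) + 2 = 2*M² + 2 = 2 + 2*M²)
G(j, q) = √(q + j*q) (G(j, q) = √(j*q + q) = √(q + j*q))
V(Q) = Q + √(4 + 4*Q²) (V(Q) = √((2 + 2*Q²)*(1 + (-3 + 4))) + Q = √((2 + 2*Q²)*(1 + 1)) + Q = √((2 + 2*Q²)*2) + Q = √(4 + 4*Q²) + Q = Q + √(4 + 4*Q²))
√(-475585 + V(-628)) = √(-475585 + (-628 + 2*√(1 + (-628)²))) = √(-475585 + (-628 + 2*√(1 + 394384))) = √(-475585 + (-628 + 2*√394385)) = √(-476213 + 2*√394385)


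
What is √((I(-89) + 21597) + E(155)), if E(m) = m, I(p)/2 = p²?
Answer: √37594 ≈ 193.89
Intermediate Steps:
I(p) = 2*p²
√((I(-89) + 21597) + E(155)) = √((2*(-89)² + 21597) + 155) = √((2*7921 + 21597) + 155) = √((15842 + 21597) + 155) = √(37439 + 155) = √37594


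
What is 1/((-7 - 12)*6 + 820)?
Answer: 1/706 ≈ 0.0014164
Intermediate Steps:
1/((-7 - 12)*6 + 820) = 1/(-19*6 + 820) = 1/(-114 + 820) = 1/706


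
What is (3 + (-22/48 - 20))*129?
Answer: -18017/8 ≈ -2252.1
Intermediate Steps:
(3 + (-22/48 - 20))*129 = (3 + (-22*1/48 - 20))*129 = (3 + (-11/24 - 20))*129 = (3 - 491/24)*129 = -419/24*129 = -18017/8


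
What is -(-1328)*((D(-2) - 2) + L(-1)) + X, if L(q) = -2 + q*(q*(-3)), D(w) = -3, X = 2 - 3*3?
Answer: -13287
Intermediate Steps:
X = -7 (X = 2 - 9 = -7)
L(q) = -2 - 3*q² (L(q) = -2 + q*(-3*q) = -2 - 3*q²)
-(-1328)*((D(-2) - 2) + L(-1)) + X = -(-1328)*((-3 - 2) + (-2 - 3*(-1)²)) - 7 = -(-1328)*(-5 + (-2 - 3*1)) - 7 = -(-1328)*(-5 + (-2 - 3)) - 7 = -(-1328)*(-5 - 5) - 7 = -(-1328)*(-10) - 7 = -166*80 - 7 = -13280 - 7 = -13287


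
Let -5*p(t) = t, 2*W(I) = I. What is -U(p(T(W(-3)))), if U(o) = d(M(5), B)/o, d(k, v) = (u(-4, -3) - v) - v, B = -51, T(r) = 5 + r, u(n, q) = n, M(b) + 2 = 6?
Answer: 140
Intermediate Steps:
W(I) = I/2
M(b) = 4 (M(b) = -2 + 6 = 4)
p(t) = -t/5
d(k, v) = -4 - 2*v (d(k, v) = (-4 - v) - v = -4 - 2*v)
U(o) = 98/o (U(o) = (-4 - 2*(-51))/o = (-4 + 102)/o = 98/o)
-U(p(T(W(-3)))) = -98/((-(5 + (½)*(-3))/5)) = -98/((-(5 - 3/2)/5)) = -98/((-⅕*7/2)) = -98/(-7/10) = -98*(-10)/7 = -1*(-140) = 140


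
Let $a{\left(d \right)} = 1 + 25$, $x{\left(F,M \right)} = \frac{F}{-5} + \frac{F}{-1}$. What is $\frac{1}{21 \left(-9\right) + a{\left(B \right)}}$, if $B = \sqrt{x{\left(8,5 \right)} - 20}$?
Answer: $- \frac{1}{163} \approx -0.006135$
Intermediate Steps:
$x{\left(F,M \right)} = - \frac{6 F}{5}$ ($x{\left(F,M \right)} = F \left(- \frac{1}{5}\right) + F \left(-1\right) = - \frac{F}{5} - F = - \frac{6 F}{5}$)
$B = \frac{2 i \sqrt{185}}{5}$ ($B = \sqrt{\left(- \frac{6}{5}\right) 8 - 20} = \sqrt{- \frac{48}{5} - 20} = \sqrt{- \frac{148}{5}} = \frac{2 i \sqrt{185}}{5} \approx 5.4406 i$)
$a{\left(d \right)} = 26$
$\frac{1}{21 \left(-9\right) + a{\left(B \right)}} = \frac{1}{21 \left(-9\right) + 26} = \frac{1}{-189 + 26} = \frac{1}{-163} = - \frac{1}{163}$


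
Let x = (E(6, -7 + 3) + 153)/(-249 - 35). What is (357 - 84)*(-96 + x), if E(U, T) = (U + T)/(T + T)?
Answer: -29939091/1136 ≈ -26355.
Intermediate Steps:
E(U, T) = (T + U)/(2*T) (E(U, T) = (T + U)/((2*T)) = (T + U)*(1/(2*T)) = (T + U)/(2*T))
x = -611/1136 (x = (((-7 + 3) + 6)/(2*(-7 + 3)) + 153)/(-249 - 35) = ((½)*(-4 + 6)/(-4) + 153)/(-284) = ((½)*(-¼)*2 + 153)*(-1/284) = (-¼ + 153)*(-1/284) = (611/4)*(-1/284) = -611/1136 ≈ -0.53785)
(357 - 84)*(-96 + x) = (357 - 84)*(-96 - 611/1136) = 273*(-109667/1136) = -29939091/1136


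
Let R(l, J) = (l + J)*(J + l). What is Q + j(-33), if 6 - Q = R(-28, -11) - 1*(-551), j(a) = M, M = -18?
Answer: -2084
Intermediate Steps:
j(a) = -18
R(l, J) = (J + l)**2 (R(l, J) = (J + l)*(J + l) = (J + l)**2)
Q = -2066 (Q = 6 - ((-11 - 28)**2 - 1*(-551)) = 6 - ((-39)**2 + 551) = 6 - (1521 + 551) = 6 - 1*2072 = 6 - 2072 = -2066)
Q + j(-33) = -2066 - 18 = -2084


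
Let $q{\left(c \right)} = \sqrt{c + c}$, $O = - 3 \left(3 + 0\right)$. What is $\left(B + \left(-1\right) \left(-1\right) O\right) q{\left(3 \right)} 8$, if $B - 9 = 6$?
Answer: $48 \sqrt{6} \approx 117.58$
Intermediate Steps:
$B = 15$ ($B = 9 + 6 = 15$)
$O = -9$ ($O = \left(-3\right) 3 = -9$)
$q{\left(c \right)} = \sqrt{2} \sqrt{c}$ ($q{\left(c \right)} = \sqrt{2 c} = \sqrt{2} \sqrt{c}$)
$\left(B + \left(-1\right) \left(-1\right) O\right) q{\left(3 \right)} 8 = \left(15 + \left(-1\right) \left(-1\right) \left(-9\right)\right) \sqrt{2} \sqrt{3} \cdot 8 = \left(15 + 1 \left(-9\right)\right) \sqrt{6} \cdot 8 = \left(15 - 9\right) \sqrt{6} \cdot 8 = 6 \sqrt{6} \cdot 8 = 48 \sqrt{6}$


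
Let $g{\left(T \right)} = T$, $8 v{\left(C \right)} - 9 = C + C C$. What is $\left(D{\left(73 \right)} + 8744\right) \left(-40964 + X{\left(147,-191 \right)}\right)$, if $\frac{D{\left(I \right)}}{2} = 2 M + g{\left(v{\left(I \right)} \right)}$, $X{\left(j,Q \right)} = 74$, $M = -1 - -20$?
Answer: $- \frac{831927495}{2} \approx -4.1596 \cdot 10^{8}$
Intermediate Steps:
$v{\left(C \right)} = \frac{9}{8} + \frac{C}{8} + \frac{C^{2}}{8}$ ($v{\left(C \right)} = \frac{9}{8} + \frac{C + C C}{8} = \frac{9}{8} + \frac{C + C^{2}}{8} = \frac{9}{8} + \left(\frac{C}{8} + \frac{C^{2}}{8}\right) = \frac{9}{8} + \frac{C}{8} + \frac{C^{2}}{8}$)
$M = 19$ ($M = -1 + 20 = 19$)
$D{\left(I \right)} = \frac{313}{4} + \frac{I}{4} + \frac{I^{2}}{4}$ ($D{\left(I \right)} = 2 \left(2 \cdot 19 + \left(\frac{9}{8} + \frac{I}{8} + \frac{I^{2}}{8}\right)\right) = 2 \left(38 + \left(\frac{9}{8} + \frac{I}{8} + \frac{I^{2}}{8}\right)\right) = 2 \left(\frac{313}{8} + \frac{I}{8} + \frac{I^{2}}{8}\right) = \frac{313}{4} + \frac{I}{4} + \frac{I^{2}}{4}$)
$\left(D{\left(73 \right)} + 8744\right) \left(-40964 + X{\left(147,-191 \right)}\right) = \left(\left(\frac{313}{4} + \frac{1}{4} \cdot 73 + \frac{73^{2}}{4}\right) + 8744\right) \left(-40964 + 74\right) = \left(\left(\frac{313}{4} + \frac{73}{4} + \frac{1}{4} \cdot 5329\right) + 8744\right) \left(-40890\right) = \left(\left(\frac{313}{4} + \frac{73}{4} + \frac{5329}{4}\right) + 8744\right) \left(-40890\right) = \left(\frac{5715}{4} + 8744\right) \left(-40890\right) = \frac{40691}{4} \left(-40890\right) = - \frac{831927495}{2}$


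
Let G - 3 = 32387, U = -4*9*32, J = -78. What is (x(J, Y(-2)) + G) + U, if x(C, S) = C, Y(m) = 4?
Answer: 31160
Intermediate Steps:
U = -1152 (U = -36*32 = -1152)
G = 32390 (G = 3 + 32387 = 32390)
(x(J, Y(-2)) + G) + U = (-78 + 32390) - 1152 = 32312 - 1152 = 31160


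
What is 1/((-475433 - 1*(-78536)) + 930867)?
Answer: 1/533970 ≈ 1.8728e-6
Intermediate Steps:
1/((-475433 - 1*(-78536)) + 930867) = 1/((-475433 + 78536) + 930867) = 1/(-396897 + 930867) = 1/533970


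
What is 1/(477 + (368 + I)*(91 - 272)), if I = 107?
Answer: -1/85498 ≈ -1.1696e-5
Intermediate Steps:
1/(477 + (368 + I)*(91 - 272)) = 1/(477 + (368 + 107)*(91 - 272)) = 1/(477 + 475*(-181)) = 1/(477 - 85975) = 1/(-85498) = -1/85498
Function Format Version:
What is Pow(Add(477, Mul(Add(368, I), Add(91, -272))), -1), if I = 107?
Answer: Rational(-1, 85498) ≈ -1.1696e-5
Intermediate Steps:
Pow(Add(477, Mul(Add(368, I), Add(91, -272))), -1) = Pow(Add(477, Mul(Add(368, 107), Add(91, -272))), -1) = Pow(Add(477, Mul(475, -181)), -1) = Pow(Add(477, -85975), -1) = Pow(-85498, -1) = Rational(-1, 85498)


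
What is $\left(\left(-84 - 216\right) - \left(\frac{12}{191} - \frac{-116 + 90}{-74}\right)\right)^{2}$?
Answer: $\frac{4486182399721}{49942489} \approx 89827.0$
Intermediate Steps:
$\left(\left(-84 - 216\right) - \left(\frac{12}{191} - \frac{-116 + 90}{-74}\right)\right)^{2} = \left(\left(-84 - 216\right) - - \frac{2039}{7067}\right)^{2} = \left(-300 + \left(\frac{13}{37} - \frac{12}{191}\right)\right)^{2} = \left(-300 + \frac{2039}{7067}\right)^{2} = \left(- \frac{2118061}{7067}\right)^{2} = \frac{4486182399721}{49942489}$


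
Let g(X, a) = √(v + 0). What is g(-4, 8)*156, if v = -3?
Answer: 156*I*√3 ≈ 270.2*I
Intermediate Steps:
g(X, a) = I*√3 (g(X, a) = √(-3 + 0) = √(-3) = I*√3)
g(-4, 8)*156 = (I*√3)*156 = 156*I*√3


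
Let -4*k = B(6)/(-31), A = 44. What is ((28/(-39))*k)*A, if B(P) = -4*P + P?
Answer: 1848/403 ≈ 4.5856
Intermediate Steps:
B(P) = -3*P
k = -9/62 (k = -(-3*6)/(4*(-31)) = -(-9)*(-1)/(2*31) = -¼*18/31 = -9/62 ≈ -0.14516)
((28/(-39))*k)*A = ((28/(-39))*(-9/62))*44 = ((28*(-1/39))*(-9/62))*44 = -28/39*(-9/62)*44 = (42/403)*44 = 1848/403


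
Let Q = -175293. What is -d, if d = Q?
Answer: 175293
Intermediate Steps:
d = -175293
-d = -1*(-175293) = 175293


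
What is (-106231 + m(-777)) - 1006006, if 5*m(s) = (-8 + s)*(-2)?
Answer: -1111923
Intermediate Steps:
m(s) = 16/5 - 2*s/5 (m(s) = ((-8 + s)*(-2))/5 = (16 - 2*s)/5 = 16/5 - 2*s/5)
(-106231 + m(-777)) - 1006006 = (-106231 + (16/5 - 2/5*(-777))) - 1006006 = (-106231 + (16/5 + 1554/5)) - 1006006 = (-106231 + 314) - 1006006 = -105917 - 1006006 = -1111923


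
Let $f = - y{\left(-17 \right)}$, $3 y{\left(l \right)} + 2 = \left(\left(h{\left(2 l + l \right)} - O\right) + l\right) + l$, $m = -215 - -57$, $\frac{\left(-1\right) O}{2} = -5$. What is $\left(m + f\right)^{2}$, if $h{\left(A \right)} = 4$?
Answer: $20736$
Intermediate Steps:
$O = 10$ ($O = \left(-2\right) \left(-5\right) = 10$)
$m = -158$ ($m = -215 + 57 = -158$)
$y{\left(l \right)} = - \frac{8}{3} + \frac{2 l}{3}$ ($y{\left(l \right)} = - \frac{2}{3} + \frac{\left(\left(4 - 10\right) + l\right) + l}{3} = - \frac{2}{3} + \frac{\left(-6 + l\right) + l}{3} = - \frac{2}{3} + \frac{-6 + 2 l}{3} = - \frac{2}{3} + \left(-2 + \frac{2 l}{3}\right) = - \frac{8}{3} + \frac{2 l}{3}$)
$f = 14$ ($f = - (- \frac{8}{3} + \frac{2}{3} \left(-17\right)) = - (- \frac{8}{3} - \frac{34}{3}) = \left(-1\right) \left(-14\right) = 14$)
$\left(m + f\right)^{2} = \left(-158 + 14\right)^{2} = \left(-144\right)^{2} = 20736$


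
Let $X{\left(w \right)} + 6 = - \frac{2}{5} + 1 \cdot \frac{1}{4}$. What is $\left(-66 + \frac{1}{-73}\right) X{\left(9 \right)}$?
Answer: $\frac{592737}{1460} \approx 405.98$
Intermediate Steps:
$X{\left(w \right)} = - \frac{123}{20}$ ($X{\left(w \right)} = -6 + \left(- \frac{2}{5} + 1 \cdot \frac{1}{4}\right) = -6 + \left(\left(-2\right) \frac{1}{5} + 1 \cdot \frac{1}{4}\right) = -6 + \left(- \frac{2}{5} + \frac{1}{4}\right) = -6 - \frac{3}{20} = - \frac{123}{20}$)
$\left(-66 + \frac{1}{-73}\right) X{\left(9 \right)} = \left(-66 + \frac{1}{-73}\right) \left(- \frac{123}{20}\right) = \left(-66 - \frac{1}{73}\right) \left(- \frac{123}{20}\right) = \left(- \frac{4819}{73}\right) \left(- \frac{123}{20}\right) = \frac{592737}{1460}$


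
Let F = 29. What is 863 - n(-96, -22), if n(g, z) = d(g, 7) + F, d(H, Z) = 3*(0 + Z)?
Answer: 813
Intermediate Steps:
d(H, Z) = 3*Z
n(g, z) = 50 (n(g, z) = 3*7 + 29 = 21 + 29 = 50)
863 - n(-96, -22) = 863 - 1*50 = 863 - 50 = 813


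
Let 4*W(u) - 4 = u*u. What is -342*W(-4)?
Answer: -1710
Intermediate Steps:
W(u) = 1 + u²/4 (W(u) = 1 + (u*u)/4 = 1 + u²/4)
-342*W(-4) = -342*(1 + (¼)*(-4)²) = -342*(1 + (¼)*16) = -342*(1 + 4) = -342*5 = -1710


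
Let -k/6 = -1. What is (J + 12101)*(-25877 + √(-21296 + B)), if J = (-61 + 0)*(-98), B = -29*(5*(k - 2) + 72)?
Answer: -467830283 + 36158*I*√5991 ≈ -4.6783e+8 + 2.7987e+6*I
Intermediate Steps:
k = 6 (k = -6*(-1) = 6)
B = -2668 (B = -29*(5*(6 - 2) + 72) = -29*(5*4 + 72) = -29*(20 + 72) = -29*92 = -2668)
J = 5978 (J = -61*(-98) = 5978)
(J + 12101)*(-25877 + √(-21296 + B)) = (5978 + 12101)*(-25877 + √(-21296 - 2668)) = 18079*(-25877 + √(-23964)) = 18079*(-25877 + 2*I*√5991) = -467830283 + 36158*I*√5991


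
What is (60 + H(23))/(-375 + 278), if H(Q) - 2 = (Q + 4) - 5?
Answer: -84/97 ≈ -0.86598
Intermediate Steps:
H(Q) = 1 + Q (H(Q) = 2 + ((Q + 4) - 5) = 2 + ((4 + Q) - 5) = 2 + (-1 + Q) = 1 + Q)
(60 + H(23))/(-375 + 278) = (60 + (1 + 23))/(-375 + 278) = (60 + 24)/(-97) = 84*(-1/97) = -84/97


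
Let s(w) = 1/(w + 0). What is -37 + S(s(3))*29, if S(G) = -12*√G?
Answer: -37 - 116*√3 ≈ -237.92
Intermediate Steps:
s(w) = 1/w
-37 + S(s(3))*29 = -37 - 12*√3/3*29 = -37 - 4*√3*29 = -37 - 116*√3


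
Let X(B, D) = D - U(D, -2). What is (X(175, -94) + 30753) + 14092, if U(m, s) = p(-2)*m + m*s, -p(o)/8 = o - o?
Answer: 44563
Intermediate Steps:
p(o) = 0 (p(o) = -8*(o - o) = -8*0 = 0)
U(m, s) = m*s (U(m, s) = 0*m + m*s = 0 + m*s = m*s)
X(B, D) = 3*D (X(B, D) = D - D*(-2) = D - (-2)*D = D + 2*D = 3*D)
(X(175, -94) + 30753) + 14092 = (3*(-94) + 30753) + 14092 = (-282 + 30753) + 14092 = 30471 + 14092 = 44563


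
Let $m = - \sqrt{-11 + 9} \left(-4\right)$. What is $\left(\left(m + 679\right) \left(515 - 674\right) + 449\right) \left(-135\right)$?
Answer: $14514120 + 85860 i \sqrt{2} \approx 1.4514 \cdot 10^{7} + 1.2142 \cdot 10^{5} i$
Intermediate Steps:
$m = 4 i \sqrt{2}$ ($m = - \sqrt{-2} \left(-4\right) = - i \sqrt{2} \left(-4\right) = - \left(-4\right) i \sqrt{2} = 4 i \sqrt{2} \approx 5.6569 i$)
$\left(\left(m + 679\right) \left(515 - 674\right) + 449\right) \left(-135\right) = \left(\left(4 i \sqrt{2} + 679\right) \left(515 - 674\right) + 449\right) \left(-135\right) = \left(\left(679 + 4 i \sqrt{2}\right) \left(-159\right) + 449\right) \left(-135\right) = \left(\left(-107961 - 636 i \sqrt{2}\right) + 449\right) \left(-135\right) = \left(-107512 - 636 i \sqrt{2}\right) \left(-135\right) = 14514120 + 85860 i \sqrt{2}$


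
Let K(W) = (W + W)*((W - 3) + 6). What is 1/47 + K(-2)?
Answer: -187/47 ≈ -3.9787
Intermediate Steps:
K(W) = 2*W*(3 + W) (K(W) = (2*W)*((-3 + W) + 6) = (2*W)*(3 + W) = 2*W*(3 + W))
1/47 + K(-2) = 1/47 + 2*(-2)*(3 - 2) = 1*(1/47) + 2*(-2)*1 = 1/47 - 4 = -187/47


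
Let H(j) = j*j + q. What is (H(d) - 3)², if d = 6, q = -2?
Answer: 961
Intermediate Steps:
H(j) = -2 + j² (H(j) = j*j - 2 = j² - 2 = -2 + j²)
(H(d) - 3)² = ((-2 + 6²) - 3)² = ((-2 + 36) - 3)² = (34 - 3)² = 31² = 961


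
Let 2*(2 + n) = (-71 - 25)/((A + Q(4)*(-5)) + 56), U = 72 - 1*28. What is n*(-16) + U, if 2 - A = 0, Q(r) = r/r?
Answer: 4796/53 ≈ 90.491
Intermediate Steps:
Q(r) = 1
A = 2 (A = 2 - 1*0 = 2 + 0 = 2)
U = 44 (U = 72 - 28 = 44)
n = -154/53 (n = -2 + ((-71 - 25)/((2 + 1*(-5)) + 56))/2 = -2 + (-96/((2 - 5) + 56))/2 = -2 + (-96/(-3 + 56))/2 = -2 + (-96/53)/2 = -2 + (-96*1/53)/2 = -2 + (½)*(-96/53) = -2 - 48/53 = -154/53 ≈ -2.9057)
n*(-16) + U = -154/53*(-16) + 44 = 2464/53 + 44 = 4796/53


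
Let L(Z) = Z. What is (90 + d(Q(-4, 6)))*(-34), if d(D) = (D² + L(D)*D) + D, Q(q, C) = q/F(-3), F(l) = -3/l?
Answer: -4012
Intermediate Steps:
Q(q, C) = q (Q(q, C) = q/((-3/(-3))) = q/((-3*(-⅓))) = q/1 = q*1 = q)
d(D) = D + 2*D² (d(D) = (D² + D*D) + D = (D² + D²) + D = 2*D² + D = D + 2*D²)
(90 + d(Q(-4, 6)))*(-34) = (90 - 4*(1 + 2*(-4)))*(-34) = (90 - 4*(1 - 8))*(-34) = (90 - 4*(-7))*(-34) = (90 + 28)*(-34) = 118*(-34) = -4012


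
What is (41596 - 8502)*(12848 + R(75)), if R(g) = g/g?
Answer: 425224806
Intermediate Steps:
R(g) = 1
(41596 - 8502)*(12848 + R(75)) = (41596 - 8502)*(12848 + 1) = 33094*12849 = 425224806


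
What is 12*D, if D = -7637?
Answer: -91644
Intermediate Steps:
12*D = 12*(-7637) = -91644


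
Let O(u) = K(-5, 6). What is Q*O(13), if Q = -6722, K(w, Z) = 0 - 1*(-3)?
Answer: -20166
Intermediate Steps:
K(w, Z) = 3 (K(w, Z) = 0 + 3 = 3)
O(u) = 3
Q*O(13) = -6722*3 = -20166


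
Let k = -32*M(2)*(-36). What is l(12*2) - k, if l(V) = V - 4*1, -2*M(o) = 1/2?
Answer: 308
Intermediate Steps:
M(o) = -1/4 (M(o) = -1/2/2 = -1/2*1/2 = -1/4)
l(V) = -4 + V (l(V) = V - 4 = -4 + V)
k = -288 (k = -32*(-1/4)*(-36) = 8*(-36) = -288)
l(12*2) - k = (-4 + 12*2) - 1*(-288) = (-4 + 24) + 288 = 20 + 288 = 308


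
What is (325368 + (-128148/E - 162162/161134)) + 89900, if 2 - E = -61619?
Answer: 2061632126533459/4964619107 ≈ 4.1527e+5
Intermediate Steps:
E = 61621 (E = 2 - 1*(-61619) = 2 + 61619 = 61621)
(325368 + (-128148/E - 162162/161134)) + 89900 = (325368 + (-128148/61621 - 162162/161134)) + 89900 = (325368 + (-128148*1/61621 - 162162*1/161134)) + 89900 = (325368 + (-128148/61621 - 81081/80567)) + 89900 = (325368 - 15320792217/4964619107) + 89900 = 1615312868814159/4964619107 + 89900 = 2061632126533459/4964619107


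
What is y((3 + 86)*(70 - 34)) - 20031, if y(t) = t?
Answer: -16827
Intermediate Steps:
y((3 + 86)*(70 - 34)) - 20031 = (3 + 86)*(70 - 34) - 20031 = 89*36 - 20031 = 3204 - 20031 = -16827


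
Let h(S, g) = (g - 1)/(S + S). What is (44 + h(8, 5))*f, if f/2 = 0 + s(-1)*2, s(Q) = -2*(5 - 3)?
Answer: -708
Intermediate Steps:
h(S, g) = (-1 + g)/(2*S) (h(S, g) = (-1 + g)/((2*S)) = (-1 + g)*(1/(2*S)) = (-1 + g)/(2*S))
s(Q) = -4 (s(Q) = -2*2 = -4)
f = -16 (f = 2*(0 - 4*2) = 2*(0 - 8) = 2*(-8) = -16)
(44 + h(8, 5))*f = (44 + (½)*(-1 + 5)/8)*(-16) = (44 + (½)*(⅛)*4)*(-16) = (44 + ¼)*(-16) = (177/4)*(-16) = -708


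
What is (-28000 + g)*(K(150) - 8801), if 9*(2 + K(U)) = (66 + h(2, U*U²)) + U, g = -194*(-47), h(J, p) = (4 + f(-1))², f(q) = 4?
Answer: 165630806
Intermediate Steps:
h(J, p) = 64 (h(J, p) = (4 + 4)² = 8² = 64)
g = 9118
K(U) = 112/9 + U/9 (K(U) = -2 + ((66 + 64) + U)/9 = -2 + (130 + U)/9 = -2 + (130/9 + U/9) = 112/9 + U/9)
(-28000 + g)*(K(150) - 8801) = (-28000 + 9118)*((112/9 + (⅑)*150) - 8801) = -18882*((112/9 + 50/3) - 8801) = -18882*(262/9 - 8801) = -18882*(-78947/9) = 165630806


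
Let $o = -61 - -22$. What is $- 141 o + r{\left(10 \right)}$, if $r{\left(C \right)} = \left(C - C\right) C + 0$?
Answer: $5499$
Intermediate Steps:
$o = -39$ ($o = -61 + 22 = -39$)
$r{\left(C \right)} = 0$ ($r{\left(C \right)} = 0 C + 0 = 0 + 0 = 0$)
$- 141 o + r{\left(10 \right)} = \left(-141\right) \left(-39\right) + 0 = 5499 + 0 = 5499$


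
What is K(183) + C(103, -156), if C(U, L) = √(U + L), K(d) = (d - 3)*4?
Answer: 720 + I*√53 ≈ 720.0 + 7.2801*I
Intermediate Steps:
K(d) = -12 + 4*d (K(d) = (-3 + d)*4 = -12 + 4*d)
C(U, L) = √(L + U)
K(183) + C(103, -156) = (-12 + 4*183) + √(-156 + 103) = (-12 + 732) + √(-53) = 720 + I*√53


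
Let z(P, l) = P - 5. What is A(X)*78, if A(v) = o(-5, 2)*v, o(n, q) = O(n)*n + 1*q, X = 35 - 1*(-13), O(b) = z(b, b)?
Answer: 194688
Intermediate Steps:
z(P, l) = -5 + P
O(b) = -5 + b
X = 48 (X = 35 + 13 = 48)
o(n, q) = q + n*(-5 + n) (o(n, q) = (-5 + n)*n + 1*q = n*(-5 + n) + q = q + n*(-5 + n))
A(v) = 52*v (A(v) = (2 - 5*(-5 - 5))*v = (2 - 5*(-10))*v = (2 + 50)*v = 52*v)
A(X)*78 = (52*48)*78 = 2496*78 = 194688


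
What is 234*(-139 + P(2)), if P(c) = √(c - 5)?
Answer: -32526 + 234*I*√3 ≈ -32526.0 + 405.3*I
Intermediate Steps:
P(c) = √(-5 + c)
234*(-139 + P(2)) = 234*(-139 + √(-5 + 2)) = 234*(-139 + √(-3)) = 234*(-139 + I*√3) = -32526 + 234*I*√3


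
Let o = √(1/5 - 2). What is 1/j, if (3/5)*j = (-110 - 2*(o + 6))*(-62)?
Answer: 183/2308136 - 9*I*√5/11540680 ≈ 7.9285e-5 - 1.7438e-6*I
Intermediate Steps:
o = 3*I*√5/5 (o = √(⅕ - 2) = √(-9/5) = 3*I*√5/5 ≈ 1.3416*I)
j = 37820/3 + 124*I*√5 (j = 5*((-110 - 2*(3*I*√5/5 + 6))*(-62))/3 = 5*((-110 - 2*(6 + 3*I*√5/5))*(-62))/3 = 5*((-110 + (-12 - 6*I*√5/5))*(-62))/3 = 5*((-122 - 6*I*√5/5)*(-62))/3 = 5*(7564 + 372*I*√5/5)/3 = 37820/3 + 124*I*√5 ≈ 12607.0 + 277.27*I)
1/j = 1/(37820/3 + 124*I*√5)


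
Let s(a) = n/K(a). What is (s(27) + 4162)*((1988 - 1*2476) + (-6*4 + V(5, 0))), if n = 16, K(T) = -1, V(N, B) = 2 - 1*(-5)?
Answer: -2093730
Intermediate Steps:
V(N, B) = 7 (V(N, B) = 2 + 5 = 7)
s(a) = -16 (s(a) = 16/(-1) = 16*(-1) = -16)
(s(27) + 4162)*((1988 - 1*2476) + (-6*4 + V(5, 0))) = (-16 + 4162)*((1988 - 1*2476) + (-6*4 + 7)) = 4146*((1988 - 2476) + (-24 + 7)) = 4146*(-488 - 17) = 4146*(-505) = -2093730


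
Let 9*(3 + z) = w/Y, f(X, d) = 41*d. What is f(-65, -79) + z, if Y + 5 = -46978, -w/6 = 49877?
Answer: -456856904/140949 ≈ -3241.3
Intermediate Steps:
w = -299262 (w = -6*49877 = -299262)
Y = -46983 (Y = -5 - 46978 = -46983)
z = -323093/140949 (z = -3 + (-299262/(-46983))/9 = -3 + (-299262*(-1/46983))/9 = -3 + (⅑)*(99754/15661) = -3 + 99754/140949 = -323093/140949 ≈ -2.2923)
f(-65, -79) + z = 41*(-79) - 323093/140949 = -3239 - 323093/140949 = -456856904/140949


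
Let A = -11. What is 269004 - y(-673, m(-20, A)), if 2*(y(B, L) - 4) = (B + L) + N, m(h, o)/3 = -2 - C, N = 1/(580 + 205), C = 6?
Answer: 211438572/785 ≈ 2.6935e+5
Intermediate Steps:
N = 1/785 ≈ 0.0012739
m(h, o) = -24 (m(h, o) = 3*(-2 - 1*6) = 3*(-2 - 6) = 3*(-8) = -24)
y(B, L) = 6281/1570 + B/2 + L/2 (y(B, L) = 4 + ((B + L) + 1/785)/2 = 4 + (1/785 + B + L)/2 = 4 + (1/1570 + B/2 + L/2) = 6281/1570 + B/2 + L/2)
269004 - y(-673, m(-20, A)) = 269004 - (6281/1570 + (1/2)*(-673) + (1/2)*(-24)) = 269004 - (6281/1570 - 673/2 - 12) = 269004 - 1*(-270432/785) = 269004 + 270432/785 = 211438572/785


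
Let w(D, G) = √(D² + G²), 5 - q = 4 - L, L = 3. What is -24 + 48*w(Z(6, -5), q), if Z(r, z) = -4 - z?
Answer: -24 + 48*√17 ≈ 173.91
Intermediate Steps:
q = 4 (q = 5 - (4 - 1*3) = 5 - (4 - 3) = 5 - 1*1 = 5 - 1 = 4)
-24 + 48*w(Z(6, -5), q) = -24 + 48*√((-4 - 1*(-5))² + 4²) = -24 + 48*√((-4 + 5)² + 16) = -24 + 48*√(1² + 16) = -24 + 48*√(1 + 16) = -24 + 48*√17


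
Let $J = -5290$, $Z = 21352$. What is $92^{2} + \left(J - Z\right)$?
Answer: $-18178$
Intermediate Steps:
$92^{2} + \left(J - Z\right) = 92^{2} - 26642 = 8464 - 26642 = -18178$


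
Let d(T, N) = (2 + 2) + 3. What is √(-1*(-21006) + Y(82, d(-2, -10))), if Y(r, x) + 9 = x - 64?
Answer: 2*√5235 ≈ 144.71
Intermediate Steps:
d(T, N) = 7 (d(T, N) = 4 + 3 = 7)
Y(r, x) = -73 + x (Y(r, x) = -9 + (x - 64) = -9 + (-64 + x) = -73 + x)
√(-1*(-21006) + Y(82, d(-2, -10))) = √(-1*(-21006) + (-73 + 7)) = √(21006 - 66) = √20940 = 2*√5235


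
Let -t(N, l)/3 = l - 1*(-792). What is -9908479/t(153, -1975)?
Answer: -1415497/507 ≈ -2791.9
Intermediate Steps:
t(N, l) = -2376 - 3*l (t(N, l) = -3*(l - 1*(-792)) = -3*(l + 792) = -3*(792 + l) = -2376 - 3*l)
-9908479/t(153, -1975) = -9908479/(-2376 - 3*(-1975)) = -9908479/(-2376 + 5925) = -9908479/3549 = -9908479*1/3549 = -1415497/507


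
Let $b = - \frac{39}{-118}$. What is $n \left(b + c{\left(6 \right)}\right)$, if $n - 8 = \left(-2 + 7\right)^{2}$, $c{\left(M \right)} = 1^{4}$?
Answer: $\frac{5181}{118} \approx 43.907$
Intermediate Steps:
$b = \frac{39}{118}$ ($b = \left(-39\right) \left(- \frac{1}{118}\right) = \frac{39}{118} \approx 0.33051$)
$c{\left(M \right)} = 1$
$n = 33$ ($n = 8 + \left(-2 + 7\right)^{2} = 8 + 5^{2} = 8 + 25 = 33$)
$n \left(b + c{\left(6 \right)}\right) = 33 \left(\frac{39}{118} + 1\right) = 33 \cdot \frac{157}{118} = \frac{5181}{118}$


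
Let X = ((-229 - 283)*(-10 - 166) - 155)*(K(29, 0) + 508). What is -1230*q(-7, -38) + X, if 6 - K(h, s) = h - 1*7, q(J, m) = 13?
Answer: 44242854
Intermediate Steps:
K(h, s) = 13 - h (K(h, s) = 6 - (h - 1*7) = 6 - (h - 7) = 6 - (-7 + h) = 6 + (7 - h) = 13 - h)
X = 44258844 (X = ((-229 - 283)*(-10 - 166) - 155)*((13 - 1*29) + 508) = (-512*(-176) - 155)*((13 - 29) + 508) = (90112 - 155)*(-16 + 508) = 89957*492 = 44258844)
-1230*q(-7, -38) + X = -1230*13 + 44258844 = -15990 + 44258844 = 44242854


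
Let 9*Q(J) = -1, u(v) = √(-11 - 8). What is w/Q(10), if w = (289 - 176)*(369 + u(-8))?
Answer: -375273 - 1017*I*√19 ≈ -3.7527e+5 - 4433.0*I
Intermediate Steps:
u(v) = I*√19 (u(v) = √(-19) = I*√19)
Q(J) = -⅑ (Q(J) = (⅑)*(-1) = -⅑)
w = 41697 + 113*I*√19 (w = (289 - 176)*(369 + I*√19) = 113*(369 + I*√19) = 41697 + 113*I*√19 ≈ 41697.0 + 492.56*I)
w/Q(10) = (41697 + 113*I*√19)/(-⅑) = (41697 + 113*I*√19)*(-9) = -375273 - 1017*I*√19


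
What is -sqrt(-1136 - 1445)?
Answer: -I*sqrt(2581) ≈ -50.804*I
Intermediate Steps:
-sqrt(-1136 - 1445) = -sqrt(-2581) = -I*sqrt(2581)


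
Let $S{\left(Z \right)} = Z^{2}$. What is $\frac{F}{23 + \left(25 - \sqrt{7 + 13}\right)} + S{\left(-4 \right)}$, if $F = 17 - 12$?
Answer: $\frac{9196}{571} + \frac{5 \sqrt{5}}{1142} \approx 16.115$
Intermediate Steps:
$F = 5$ ($F = 17 - 12 = 5$)
$\frac{F}{23 + \left(25 - \sqrt{7 + 13}\right)} + S{\left(-4 \right)} = \frac{1}{23 + \left(25 - \sqrt{7 + 13}\right)} 5 + \left(-4\right)^{2} = \frac{1}{23 + \left(25 - \sqrt{20}\right)} 5 + 16 = \frac{1}{23 + \left(25 - 2 \sqrt{5}\right)} 5 + 16 = \frac{1}{48 - 2 \sqrt{5}} \cdot 5 + 16 = \frac{5}{48 - 2 \sqrt{5}} + 16 = 16 + \frac{5}{48 - 2 \sqrt{5}}$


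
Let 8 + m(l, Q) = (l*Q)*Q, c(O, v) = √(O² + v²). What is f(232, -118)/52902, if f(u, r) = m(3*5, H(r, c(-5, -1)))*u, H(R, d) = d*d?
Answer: 1175312/26451 ≈ 44.434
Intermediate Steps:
H(R, d) = d²
m(l, Q) = -8 + l*Q² (m(l, Q) = -8 + (l*Q)*Q = -8 + (Q*l)*Q = -8 + l*Q²)
f(u, r) = 10132*u (f(u, r) = (-8 + (3*5)*((√((-5)² + (-1)²))²)²)*u = (-8 + 15*((√(25 + 1))²)²)*u = (-8 + 15*((√26)²)²)*u = (-8 + 15*26²)*u = (-8 + 15*676)*u = (-8 + 10140)*u = 10132*u)
f(232, -118)/52902 = (10132*232)/52902 = 2350624*(1/52902) = 1175312/26451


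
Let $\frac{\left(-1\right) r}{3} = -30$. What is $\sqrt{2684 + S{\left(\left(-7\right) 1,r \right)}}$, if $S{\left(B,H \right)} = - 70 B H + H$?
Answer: $\sqrt{46874} \approx 216.5$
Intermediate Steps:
$r = 90$ ($r = \left(-3\right) \left(-30\right) = 90$)
$S{\left(B,H \right)} = H - 70 B H$ ($S{\left(B,H \right)} = - 70 B H + H = H - 70 B H$)
$\sqrt{2684 + S{\left(\left(-7\right) 1,r \right)}} = \sqrt{2684 + 90 \left(1 - 70 \left(\left(-7\right) 1\right)\right)} = \sqrt{2684 + 90 \left(1 - -490\right)} = \sqrt{2684 + 90 \left(1 + 490\right)} = \sqrt{2684 + 90 \cdot 491} = \sqrt{2684 + 44190} = \sqrt{46874}$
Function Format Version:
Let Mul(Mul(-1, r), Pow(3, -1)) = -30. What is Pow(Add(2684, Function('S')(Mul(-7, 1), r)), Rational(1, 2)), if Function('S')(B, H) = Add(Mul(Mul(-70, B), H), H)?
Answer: Pow(46874, Rational(1, 2)) ≈ 216.50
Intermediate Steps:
r = 90 (r = Mul(-3, -30) = 90)
Function('S')(B, H) = Add(H, Mul(-70, B, H)) (Function('S')(B, H) = Add(Mul(-70, B, H), H) = Add(H, Mul(-70, B, H)))
Pow(Add(2684, Function('S')(Mul(-7, 1), r)), Rational(1, 2)) = Pow(Add(2684, Mul(90, Add(1, Mul(-70, Mul(-7, 1))))), Rational(1, 2)) = Pow(Add(2684, Mul(90, Add(1, Mul(-70, -7)))), Rational(1, 2)) = Pow(Add(2684, Mul(90, Add(1, 490))), Rational(1, 2)) = Pow(Add(2684, Mul(90, 491)), Rational(1, 2)) = Pow(Add(2684, 44190), Rational(1, 2)) = Pow(46874, Rational(1, 2))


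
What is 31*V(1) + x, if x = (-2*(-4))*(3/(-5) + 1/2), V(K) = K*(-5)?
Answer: -779/5 ≈ -155.80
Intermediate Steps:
V(K) = -5*K
x = -⅘ (x = 8*(3*(-⅕) + 1*(½)) = 8*(-⅗ + ½) = 8*(-⅒) = -⅘ ≈ -0.80000)
31*V(1) + x = 31*(-5*1) - ⅘ = 31*(-5) - ⅘ = -155 - ⅘ = -779/5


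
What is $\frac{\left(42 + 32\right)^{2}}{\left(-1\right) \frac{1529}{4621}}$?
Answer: $- \frac{25304596}{1529} \approx -16550.0$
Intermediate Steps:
$\frac{\left(42 + 32\right)^{2}}{\left(-1\right) \frac{1529}{4621}} = \frac{74^{2}}{\left(-1\right) 1529 \cdot \frac{1}{4621}} = \frac{5476}{\left(-1\right) \frac{1529}{4621}} = \frac{5476}{- \frac{1529}{4621}} = 5476 \left(- \frac{4621}{1529}\right) = - \frac{25304596}{1529}$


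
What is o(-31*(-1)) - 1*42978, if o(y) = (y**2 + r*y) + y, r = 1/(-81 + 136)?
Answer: -2309199/55 ≈ -41985.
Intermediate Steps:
r = 1/55 ≈ 0.018182
o(y) = y**2 + 56*y/55 (o(y) = (y**2 + y/55) + y = y**2 + 56*y/55)
o(-31*(-1)) - 1*42978 = (-31*(-1))*(56 + 55*(-31*(-1)))/55 - 1*42978 = (1/55)*31*(56 + 55*31) - 42978 = (1/55)*31*(56 + 1705) - 42978 = (1/55)*31*1761 - 42978 = 54591/55 - 42978 = -2309199/55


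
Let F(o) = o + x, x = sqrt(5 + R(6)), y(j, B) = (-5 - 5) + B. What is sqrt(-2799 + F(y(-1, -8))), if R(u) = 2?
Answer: sqrt(-2817 + sqrt(7)) ≈ 53.05*I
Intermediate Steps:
y(j, B) = -10 + B
x = sqrt(7) (x = sqrt(5 + 2) = sqrt(7) ≈ 2.6458)
F(o) = o + sqrt(7)
sqrt(-2799 + F(y(-1, -8))) = sqrt(-2799 + ((-10 - 8) + sqrt(7))) = sqrt(-2799 + (-18 + sqrt(7))) = sqrt(-2817 + sqrt(7))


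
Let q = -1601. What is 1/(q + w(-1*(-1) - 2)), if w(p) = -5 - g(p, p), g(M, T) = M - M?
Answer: -1/1606 ≈ -0.00062266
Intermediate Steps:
g(M, T) = 0
w(p) = -5 (w(p) = -5 - 1*0 = -5 + 0 = -5)
1/(q + w(-1*(-1) - 2)) = 1/(-1601 - 5) = 1/(-1606) = -1/1606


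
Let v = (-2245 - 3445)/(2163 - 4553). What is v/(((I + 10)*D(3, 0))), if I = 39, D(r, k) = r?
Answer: 569/35133 ≈ 0.016196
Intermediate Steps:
v = 569/239 (v = -5690/(-2390) = -5690*(-1/2390) = 569/239 ≈ 2.3808)
v/(((I + 10)*D(3, 0))) = 569/(239*(((39 + 10)*3))) = 569/(239*((49*3))) = (569/239)/147 = (569/239)*(1/147) = 569/35133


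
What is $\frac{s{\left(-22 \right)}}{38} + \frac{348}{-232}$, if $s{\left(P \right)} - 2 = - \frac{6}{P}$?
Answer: $- \frac{301}{209} \approx -1.4402$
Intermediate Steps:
$s{\left(P \right)} = 2 - \frac{6}{P}$
$\frac{s{\left(-22 \right)}}{38} + \frac{348}{-232} = \frac{2 - \frac{6}{-22}}{38} + \frac{348}{-232} = \left(2 - - \frac{3}{11}\right) \frac{1}{38} + 348 \left(- \frac{1}{232}\right) = \left(2 + \frac{3}{11}\right) \frac{1}{38} - \frac{3}{2} = \frac{25}{11} \cdot \frac{1}{38} - \frac{3}{2} = \frac{25}{418} - \frac{3}{2} = - \frac{301}{209}$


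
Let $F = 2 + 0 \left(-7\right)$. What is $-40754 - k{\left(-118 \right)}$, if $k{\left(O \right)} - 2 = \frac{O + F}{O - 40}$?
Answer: $- \frac{3219782}{79} \approx -40757.0$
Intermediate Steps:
$F = 2$ ($F = 2 + 0 = 2$)
$k{\left(O \right)} = 2 + \frac{2 + O}{-40 + O}$ ($k{\left(O \right)} = 2 + \frac{O + 2}{O - 40} = 2 + \frac{2 + O}{-40 + O}$)
$-40754 - k{\left(-118 \right)} = -40754 - \frac{3 \left(-26 - 118\right)}{-40 - 118} = -40754 - 3 \frac{1}{-158} \left(-144\right) = -40754 - 3 \left(- \frac{1}{158}\right) \left(-144\right) = -40754 - \frac{216}{79} = - \frac{3219782}{79}$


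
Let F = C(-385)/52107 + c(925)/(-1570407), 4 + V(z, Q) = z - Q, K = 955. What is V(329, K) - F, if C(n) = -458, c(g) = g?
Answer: -5727958556721/9092133061 ≈ -629.99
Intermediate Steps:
V(z, Q) = -4 + z - Q (V(z, Q) = -4 + (z - Q) = -4 + z - Q)
F = -85271709/9092133061 (F = -458/52107 + 925/(-1570407) = -458*1/52107 + 925*(-1/1570407) = -458/52107 - 925/1570407 = -85271709/9092133061 ≈ -0.0093786)
V(329, K) - F = (-4 + 329 - 1*955) - 1*(-85271709/9092133061) = (-4 + 329 - 955) + 85271709/9092133061 = -630 + 85271709/9092133061 = -5727958556721/9092133061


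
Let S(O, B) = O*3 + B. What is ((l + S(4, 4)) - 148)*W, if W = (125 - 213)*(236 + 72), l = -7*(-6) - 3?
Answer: 2520672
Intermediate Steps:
S(O, B) = B + 3*O (S(O, B) = 3*O + B = B + 3*O)
l = 39 (l = 42 - 3 = 39)
W = -27104 (W = -88*308 = -27104)
((l + S(4, 4)) - 148)*W = ((39 + (4 + 3*4)) - 148)*(-27104) = ((39 + (4 + 12)) - 148)*(-27104) = ((39 + 16) - 148)*(-27104) = (55 - 148)*(-27104) = -93*(-27104) = 2520672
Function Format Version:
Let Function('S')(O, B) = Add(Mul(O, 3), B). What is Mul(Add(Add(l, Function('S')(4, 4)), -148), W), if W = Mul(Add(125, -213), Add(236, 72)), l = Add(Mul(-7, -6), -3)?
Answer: 2520672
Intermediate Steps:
Function('S')(O, B) = Add(B, Mul(3, O)) (Function('S')(O, B) = Add(Mul(3, O), B) = Add(B, Mul(3, O)))
l = 39 (l = Add(42, -3) = 39)
W = -27104 (W = Mul(-88, 308) = -27104)
Mul(Add(Add(l, Function('S')(4, 4)), -148), W) = Mul(Add(Add(39, Add(4, Mul(3, 4))), -148), -27104) = Mul(Add(Add(39, Add(4, 12)), -148), -27104) = Mul(Add(Add(39, 16), -148), -27104) = Mul(Add(55, -148), -27104) = Mul(-93, -27104) = 2520672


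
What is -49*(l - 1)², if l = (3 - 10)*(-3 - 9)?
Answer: -337561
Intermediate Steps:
l = 84 (l = -7*(-12) = 84)
-49*(l - 1)² = -49*(84 - 1)² = -49*83² = -49*6889 = -337561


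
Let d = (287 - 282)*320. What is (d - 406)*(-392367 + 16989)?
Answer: -448201332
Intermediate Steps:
d = 1600 (d = 5*320 = 1600)
(d - 406)*(-392367 + 16989) = (1600 - 406)*(-392367 + 16989) = 1194*(-375378) = -448201332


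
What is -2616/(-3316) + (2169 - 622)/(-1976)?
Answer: 757/126008 ≈ 0.0060076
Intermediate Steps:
-2616/(-3316) + (2169 - 622)/(-1976) = -2616*(-1/3316) + 1547*(-1/1976) = 654/829 - 119/152 = 757/126008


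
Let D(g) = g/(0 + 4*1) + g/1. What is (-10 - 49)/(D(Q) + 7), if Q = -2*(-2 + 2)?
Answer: -59/7 ≈ -8.4286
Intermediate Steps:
Q = 0 (Q = -2*0 = 0)
D(g) = 5*g/4 (D(g) = g/(0 + 4) + g*1 = g/4 + g = 5*g/4)
(-10 - 49)/(D(Q) + 7) = (-10 - 49)/((5/4)*0 + 7) = -59/(0 + 7) = -59/7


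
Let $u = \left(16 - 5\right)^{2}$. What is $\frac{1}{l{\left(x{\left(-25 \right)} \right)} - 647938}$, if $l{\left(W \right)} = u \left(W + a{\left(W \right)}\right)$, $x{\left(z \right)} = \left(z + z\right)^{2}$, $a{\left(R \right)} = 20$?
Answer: $- \frac{1}{343018} \approx -2.9153 \cdot 10^{-6}$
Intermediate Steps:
$u = 121$ ($u = 11^{2} = 121$)
$x{\left(z \right)} = 4 z^{2}$ ($x{\left(z \right)} = \left(2 z\right)^{2} = 4 z^{2}$)
$l{\left(W \right)} = 2420 + 121 W$ ($l{\left(W \right)} = 121 \left(W + 20\right) = 121 \left(20 + W\right) = 2420 + 121 W$)
$\frac{1}{l{\left(x{\left(-25 \right)} \right)} - 647938} = \frac{1}{\left(2420 + 121 \cdot 4 \left(-25\right)^{2}\right) - 647938} = \frac{1}{\left(2420 + 121 \cdot 4 \cdot 625\right) - 647938} = \frac{1}{\left(2420 + 121 \cdot 2500\right) - 647938} = \frac{1}{\left(2420 + 302500\right) - 647938} = \frac{1}{304920 - 647938} = \frac{1}{-343018} = - \frac{1}{343018}$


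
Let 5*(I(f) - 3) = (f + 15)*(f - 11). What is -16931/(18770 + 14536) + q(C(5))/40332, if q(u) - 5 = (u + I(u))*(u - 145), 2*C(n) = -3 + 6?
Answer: -3695782511/8955317280 ≈ -0.41269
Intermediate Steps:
C(n) = 3/2 (C(n) = (-3 + 6)/2 = (1/2)*3 = 3/2)
I(f) = 3 + (-11 + f)*(15 + f)/5 (I(f) = 3 + ((f + 15)*(f - 11))/5 = 3 + ((15 + f)*(-11 + f))/5 = 3 + ((-11 + f)*(15 + f))/5 = 3 + (-11 + f)*(15 + f)/5)
q(u) = 5 + (-145 + u)*(-30 + u**2/5 + 9*u/5) (q(u) = 5 + (u + (-30 + u**2/5 + 4*u/5))*(u - 145) = 5 + (-30 + u**2/5 + 9*u/5)*(-145 + u) = 5 + (-145 + u)*(-30 + u**2/5 + 9*u/5))
-16931/(18770 + 14536) + q(C(5))/40332 = -16931/(18770 + 14536) + (4355 - 291*3/2 - 136*(3/2)**2/5 + (3/2)**3/5)/40332 = -16931/33306 + (4355 - 873/2 - 136/5*9/4 + (1/5)*(27/8))*(1/40332) = -16931*1/33306 + (4355 - 873/2 - 306/5 + 27/40)*(1/40332) = -16931/33306 + (154319/40)*(1/40332) = -16931/33306 + 154319/1613280 = -3695782511/8955317280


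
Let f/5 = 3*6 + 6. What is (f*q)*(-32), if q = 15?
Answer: -57600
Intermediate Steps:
f = 120 (f = 5*(3*6 + 6) = 5*(18 + 6) = 5*24 = 120)
(f*q)*(-32) = (120*15)*(-32) = 1800*(-32) = -57600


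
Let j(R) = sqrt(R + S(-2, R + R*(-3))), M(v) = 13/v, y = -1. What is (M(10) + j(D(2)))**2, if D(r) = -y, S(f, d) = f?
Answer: 69/100 + 13*I/5 ≈ 0.69 + 2.6*I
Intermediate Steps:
D(r) = 1 (D(r) = -1*(-1) = 1)
j(R) = sqrt(-2 + R) (j(R) = sqrt(R - 2) = sqrt(-2 + R))
(M(10) + j(D(2)))**2 = (13/10 + sqrt(-2 + 1))**2 = (13*(1/10) + sqrt(-1))**2 = (13/10 + I)**2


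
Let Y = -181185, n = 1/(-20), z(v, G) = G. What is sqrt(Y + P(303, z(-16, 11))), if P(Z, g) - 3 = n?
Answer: I*sqrt(18118205)/10 ≈ 425.65*I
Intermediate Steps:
n = -1/20 ≈ -0.050000
P(Z, g) = 59/20 (P(Z, g) = 3 - 1/20 = 59/20)
sqrt(Y + P(303, z(-16, 11))) = sqrt(-181185 + 59/20) = sqrt(-3623641/20) = I*sqrt(18118205)/10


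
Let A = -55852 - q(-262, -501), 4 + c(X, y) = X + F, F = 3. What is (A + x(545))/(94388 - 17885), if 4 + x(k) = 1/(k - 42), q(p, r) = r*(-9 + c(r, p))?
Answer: -52289700/12827003 ≈ -4.0765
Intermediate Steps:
c(X, y) = -1 + X (c(X, y) = -4 + (X + 3) = -4 + (3 + X) = -1 + X)
q(p, r) = r*(-10 + r) (q(p, r) = r*(-9 + (-1 + r)) = r*(-10 + r))
x(k) = -4 + 1/(-42 + k) (x(k) = -4 + 1/(k - 42) = -4 + 1/(-42 + k))
A = -311863 (A = -55852 - (-501)*(-10 - 501) = -55852 - (-501)*(-511) = -55852 - 1*256011 = -55852 - 256011 = -311863)
(A + x(545))/(94388 - 17885) = (-311863 + (169 - 4*545)/(-42 + 545))/(94388 - 17885) = (-311863 + (169 - 2180)/503)/76503 = (-311863 + (1/503)*(-2011))*(1/76503) = (-311863 - 2011/503)*(1/76503) = -156869100/503*1/76503 = -52289700/12827003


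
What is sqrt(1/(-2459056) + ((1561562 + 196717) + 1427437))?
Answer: sqrt(1203992861891004645)/614764 ≈ 1784.9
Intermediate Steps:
sqrt(1/(-2459056) + ((1561562 + 196717) + 1427437)) = sqrt(-1/2459056 + (1758279 + 1427437)) = sqrt(-1/2459056 + 3185716) = sqrt(7833854044095/2459056) = sqrt(1203992861891004645)/614764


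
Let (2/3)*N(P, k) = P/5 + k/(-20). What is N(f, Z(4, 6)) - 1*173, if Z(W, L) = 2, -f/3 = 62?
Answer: -4579/20 ≈ -228.95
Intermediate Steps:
f = -186 (f = -3*62 = -186)
N(P, k) = -3*k/40 + 3*P/10 (N(P, k) = 3*(P/5 + k/(-20))/2 = 3*(P*(⅕) + k*(-1/20))/2 = 3*(P/5 - k/20)/2 = 3*(-k/20 + P/5)/2 = -3*k/40 + 3*P/10)
N(f, Z(4, 6)) - 1*173 = (-3/40*2 + (3/10)*(-186)) - 1*173 = (-3/20 - 279/5) - 173 = -1119/20 - 173 = -4579/20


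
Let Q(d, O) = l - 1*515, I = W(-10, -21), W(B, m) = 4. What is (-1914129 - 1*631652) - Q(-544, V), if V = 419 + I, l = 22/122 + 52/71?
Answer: -11023550999/4331 ≈ -2.5453e+6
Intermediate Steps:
l = 3953/4331 (l = 22*(1/122) + 52*(1/71) = 11/61 + 52/71 = 3953/4331 ≈ 0.91272)
I = 4
V = 423 (V = 419 + 4 = 423)
Q(d, O) = -2226512/4331 (Q(d, O) = 3953/4331 - 1*515 = 3953/4331 - 515 = -2226512/4331)
(-1914129 - 1*631652) - Q(-544, V) = (-1914129 - 1*631652) - 1*(-2226512/4331) = (-1914129 - 631652) + 2226512/4331 = -2545781 + 2226512/4331 = -11023550999/4331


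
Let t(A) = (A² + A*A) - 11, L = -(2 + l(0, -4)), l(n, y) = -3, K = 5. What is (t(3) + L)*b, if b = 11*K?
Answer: 440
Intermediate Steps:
L = 1 (L = -(2 - 3) = -1*(-1) = 1)
t(A) = -11 + 2*A² (t(A) = (A² + A²) - 11 = 2*A² - 11 = -11 + 2*A²)
b = 55 (b = 11*5 = 55)
(t(3) + L)*b = ((-11 + 2*3²) + 1)*55 = ((-11 + 2*9) + 1)*55 = ((-11 + 18) + 1)*55 = (7 + 1)*55 = 8*55 = 440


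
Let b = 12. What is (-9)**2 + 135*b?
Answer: 1701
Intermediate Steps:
(-9)**2 + 135*b = (-9)**2 + 135*12 = 81 + 1620 = 1701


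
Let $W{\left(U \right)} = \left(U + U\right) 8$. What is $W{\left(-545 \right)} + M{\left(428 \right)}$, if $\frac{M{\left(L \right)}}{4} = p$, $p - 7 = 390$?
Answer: $-7132$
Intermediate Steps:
$p = 397$ ($p = 7 + 390 = 397$)
$W{\left(U \right)} = 16 U$ ($W{\left(U \right)} = 2 U 8 = 16 U$)
$M{\left(L \right)} = 1588$ ($M{\left(L \right)} = 4 \cdot 397 = 1588$)
$W{\left(-545 \right)} + M{\left(428 \right)} = 16 \left(-545\right) + 1588 = -8720 + 1588 = -7132$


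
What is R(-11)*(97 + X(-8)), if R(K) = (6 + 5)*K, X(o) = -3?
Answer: -11374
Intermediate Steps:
R(K) = 11*K
R(-11)*(97 + X(-8)) = (11*(-11))*(97 - 3) = -121*94 = -11374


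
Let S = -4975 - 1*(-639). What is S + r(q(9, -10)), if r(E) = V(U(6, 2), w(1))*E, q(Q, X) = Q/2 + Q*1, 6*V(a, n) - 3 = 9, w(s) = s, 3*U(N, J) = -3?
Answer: -4309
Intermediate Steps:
U(N, J) = -1 (U(N, J) = (1/3)*(-3) = -1)
V(a, n) = 2 (V(a, n) = 1/2 + (1/6)*9 = 1/2 + 3/2 = 2)
q(Q, X) = 3*Q/2 (q(Q, X) = Q*(1/2) + Q = Q/2 + Q = 3*Q/2)
r(E) = 2*E
S = -4336 (S = -4975 + 639 = -4336)
S + r(q(9, -10)) = -4336 + 2*((3/2)*9) = -4336 + 2*(27/2) = -4336 + 27 = -4309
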